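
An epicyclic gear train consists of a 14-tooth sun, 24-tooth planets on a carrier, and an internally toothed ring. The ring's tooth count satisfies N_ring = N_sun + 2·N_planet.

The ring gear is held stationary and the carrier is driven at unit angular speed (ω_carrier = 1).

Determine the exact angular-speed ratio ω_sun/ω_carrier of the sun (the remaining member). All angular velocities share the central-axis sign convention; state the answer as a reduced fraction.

N_ring = 14 + 2·24 = 62
14(ω_s−ω_c) = −62(ω_r−ω_c),  ω_r=0, ω_c=1
ω_s = 1 − (62/14)(0−1) = 38/7
ω_s/ω_c = 38/7

38/7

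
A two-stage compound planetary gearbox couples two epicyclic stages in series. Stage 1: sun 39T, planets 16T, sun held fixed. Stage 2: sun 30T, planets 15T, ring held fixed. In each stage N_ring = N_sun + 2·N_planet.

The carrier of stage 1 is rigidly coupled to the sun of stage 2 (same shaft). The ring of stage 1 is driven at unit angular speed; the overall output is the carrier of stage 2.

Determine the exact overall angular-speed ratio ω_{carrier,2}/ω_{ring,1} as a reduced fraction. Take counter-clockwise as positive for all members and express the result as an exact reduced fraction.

71/330

Stage 1: N_ring = 39 + 2·16 = 71
Stage 1: 39(ω_s−ω_c) = −71(ω_r−ω_c),  ω_s=0, ω_r=1
Stage 1: 39(0−ω_c) = −71(1−ω_c)  ⇒  110ω_c = 71  ⇒  ω_c = 71/110
  ⇒ ω_c¹/ω_r¹ = 71/110
Stage 2: N_ring = 30 + 2·15 = 60
Stage 2: 30(ω_s−ω_c) = −60(ω_r−ω_c),  ω_r=0, ω_s=1
Stage 2: 30(1−ω_c) = −60(0−ω_c)  ⇒  90ω_c = 30  ⇒  ω_c = 1/3
  ⇒ ω_c²/ω_s² = 1/3
Coupling ω_s² = ω_c¹ ⇒ overall = 71/110 × 1/3 = 71/330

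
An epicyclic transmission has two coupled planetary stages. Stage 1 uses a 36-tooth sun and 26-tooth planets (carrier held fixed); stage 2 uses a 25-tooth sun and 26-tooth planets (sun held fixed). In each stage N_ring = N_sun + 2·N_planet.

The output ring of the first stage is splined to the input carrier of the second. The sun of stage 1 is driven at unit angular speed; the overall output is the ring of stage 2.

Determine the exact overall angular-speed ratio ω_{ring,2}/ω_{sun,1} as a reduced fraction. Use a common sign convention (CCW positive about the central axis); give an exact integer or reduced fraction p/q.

Stage 1: N_ring = 36 + 2·26 = 88
Stage 1: 36(ω_s−ω_c) = −88(ω_r−ω_c),  ω_c=0, ω_s=1
Stage 1: ω_r = 0 − (36/88)(1−0) = -9/22
  ⇒ ω_r¹/ω_s¹ = -9/22
Stage 2: N_ring = 25 + 2·26 = 77
Stage 2: 25(ω_s−ω_c) = −77(ω_r−ω_c),  ω_s=0, ω_c=1
Stage 2: ω_r = 1 − (25/77)(0−1) = 102/77
  ⇒ ω_r²/ω_c² = 102/77
Coupling ω_c² = ω_r¹ ⇒ overall = -9/22 × 102/77 = -459/847

-459/847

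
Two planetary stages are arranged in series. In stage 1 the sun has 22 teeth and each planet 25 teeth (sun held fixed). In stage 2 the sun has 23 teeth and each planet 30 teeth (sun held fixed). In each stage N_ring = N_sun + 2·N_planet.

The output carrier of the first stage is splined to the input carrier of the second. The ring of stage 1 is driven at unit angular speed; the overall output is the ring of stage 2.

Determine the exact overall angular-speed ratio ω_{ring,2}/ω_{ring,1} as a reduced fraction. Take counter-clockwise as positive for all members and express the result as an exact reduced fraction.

Stage 1: N_ring = 22 + 2·25 = 72
Stage 1: 22(ω_s−ω_c) = −72(ω_r−ω_c),  ω_s=0, ω_r=1
Stage 1: 22(0−ω_c) = −72(1−ω_c)  ⇒  94ω_c = 72  ⇒  ω_c = 36/47
  ⇒ ω_c¹/ω_r¹ = 36/47
Stage 2: N_ring = 23 + 2·30 = 83
Stage 2: 23(ω_s−ω_c) = −83(ω_r−ω_c),  ω_s=0, ω_c=1
Stage 2: ω_r = 1 − (23/83)(0−1) = 106/83
  ⇒ ω_r²/ω_c² = 106/83
Coupling ω_c² = ω_c¹ ⇒ overall = 36/47 × 106/83 = 3816/3901

3816/3901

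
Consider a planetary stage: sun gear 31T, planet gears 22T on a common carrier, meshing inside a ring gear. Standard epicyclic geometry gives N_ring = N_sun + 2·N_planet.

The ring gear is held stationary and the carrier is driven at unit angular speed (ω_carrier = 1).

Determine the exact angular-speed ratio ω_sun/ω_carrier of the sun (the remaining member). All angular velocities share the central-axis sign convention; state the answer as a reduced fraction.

106/31

N_ring = 31 + 2·22 = 75
31(ω_s−ω_c) = −75(ω_r−ω_c),  ω_r=0, ω_c=1
ω_s = 1 − (75/31)(0−1) = 106/31
ω_s/ω_c = 106/31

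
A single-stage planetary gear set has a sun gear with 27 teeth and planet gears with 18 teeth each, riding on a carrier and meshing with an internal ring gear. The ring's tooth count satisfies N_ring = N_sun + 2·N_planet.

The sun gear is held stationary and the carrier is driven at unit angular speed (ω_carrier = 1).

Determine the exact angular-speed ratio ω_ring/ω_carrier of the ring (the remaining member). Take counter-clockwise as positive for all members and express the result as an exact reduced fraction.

10/7

N_ring = 27 + 2·18 = 63
27(ω_s−ω_c) = −63(ω_r−ω_c),  ω_s=0, ω_c=1
ω_r = 1 − (27/63)(0−1) = 10/7
ω_r/ω_c = 10/7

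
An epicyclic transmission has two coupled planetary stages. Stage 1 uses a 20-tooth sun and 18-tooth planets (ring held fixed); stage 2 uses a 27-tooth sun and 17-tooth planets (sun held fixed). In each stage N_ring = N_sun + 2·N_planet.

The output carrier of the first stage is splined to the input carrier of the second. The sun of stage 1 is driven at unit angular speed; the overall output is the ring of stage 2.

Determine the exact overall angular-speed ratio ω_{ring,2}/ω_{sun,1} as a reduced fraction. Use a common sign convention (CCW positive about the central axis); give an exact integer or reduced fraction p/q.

Stage 1: N_ring = 20 + 2·18 = 56
Stage 1: 20(ω_s−ω_c) = −56(ω_r−ω_c),  ω_r=0, ω_s=1
Stage 1: 20(1−ω_c) = −56(0−ω_c)  ⇒  76ω_c = 20  ⇒  ω_c = 5/19
  ⇒ ω_c¹/ω_s¹ = 5/19
Stage 2: N_ring = 27 + 2·17 = 61
Stage 2: 27(ω_s−ω_c) = −61(ω_r−ω_c),  ω_s=0, ω_c=1
Stage 2: ω_r = 1 − (27/61)(0−1) = 88/61
  ⇒ ω_r²/ω_c² = 88/61
Coupling ω_c² = ω_c¹ ⇒ overall = 5/19 × 88/61 = 440/1159

440/1159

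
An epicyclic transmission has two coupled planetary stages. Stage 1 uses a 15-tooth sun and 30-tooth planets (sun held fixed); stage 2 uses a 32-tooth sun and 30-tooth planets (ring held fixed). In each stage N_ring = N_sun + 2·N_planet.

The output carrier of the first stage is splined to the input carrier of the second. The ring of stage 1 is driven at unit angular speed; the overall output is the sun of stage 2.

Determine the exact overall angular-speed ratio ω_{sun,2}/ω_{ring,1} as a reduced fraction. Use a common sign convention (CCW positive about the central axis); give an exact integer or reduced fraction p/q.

Stage 1: N_ring = 15 + 2·30 = 75
Stage 1: 15(ω_s−ω_c) = −75(ω_r−ω_c),  ω_s=0, ω_r=1
Stage 1: 15(0−ω_c) = −75(1−ω_c)  ⇒  90ω_c = 75  ⇒  ω_c = 5/6
  ⇒ ω_c¹/ω_r¹ = 5/6
Stage 2: N_ring = 32 + 2·30 = 92
Stage 2: 32(ω_s−ω_c) = −92(ω_r−ω_c),  ω_r=0, ω_c=1
Stage 2: ω_s = 1 − (92/32)(0−1) = 31/8
  ⇒ ω_s²/ω_c² = 31/8
Coupling ω_c² = ω_c¹ ⇒ overall = 5/6 × 31/8 = 155/48

155/48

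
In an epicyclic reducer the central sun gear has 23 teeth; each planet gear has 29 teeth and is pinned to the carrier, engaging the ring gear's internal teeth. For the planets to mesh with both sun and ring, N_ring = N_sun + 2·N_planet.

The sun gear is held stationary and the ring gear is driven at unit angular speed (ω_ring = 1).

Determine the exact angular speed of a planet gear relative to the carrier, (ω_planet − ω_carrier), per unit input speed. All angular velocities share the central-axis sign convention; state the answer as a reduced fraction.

N_ring = 23 + 2·29 = 81
23(ω_s−ω_c) = −81(ω_r−ω_c),  ω_s=0, ω_r=1
23(0−ω_c) = −81(1−ω_c)  ⇒  104ω_c = 81  ⇒  ω_c = 81/104
sun–planet: 23·(0−81/104) = −29·(ω_p−ω_c)  ⇒  ω_p−ω_c = −(23/29)·(-81/104) = 1863/3016

1863/3016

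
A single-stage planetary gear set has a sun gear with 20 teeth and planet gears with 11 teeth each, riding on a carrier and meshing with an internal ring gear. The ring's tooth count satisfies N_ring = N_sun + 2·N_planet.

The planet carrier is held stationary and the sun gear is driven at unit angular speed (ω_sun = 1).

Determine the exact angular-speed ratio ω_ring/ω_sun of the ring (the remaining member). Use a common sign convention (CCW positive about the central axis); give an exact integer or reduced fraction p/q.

-10/21

N_ring = 20 + 2·11 = 42
20(ω_s−ω_c) = −42(ω_r−ω_c),  ω_c=0, ω_s=1
ω_r = 0 − (20/42)(1−0) = -10/21
ω_r/ω_s = -10/21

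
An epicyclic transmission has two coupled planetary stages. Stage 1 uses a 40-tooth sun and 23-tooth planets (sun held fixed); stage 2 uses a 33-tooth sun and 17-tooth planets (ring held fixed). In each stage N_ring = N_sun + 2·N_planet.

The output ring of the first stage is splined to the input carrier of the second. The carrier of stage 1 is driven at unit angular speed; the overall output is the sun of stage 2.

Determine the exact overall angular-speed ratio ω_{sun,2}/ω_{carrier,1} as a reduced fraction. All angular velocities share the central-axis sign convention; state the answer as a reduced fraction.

2100/473

Stage 1: N_ring = 40 + 2·23 = 86
Stage 1: 40(ω_s−ω_c) = −86(ω_r−ω_c),  ω_s=0, ω_c=1
Stage 1: ω_r = 1 − (40/86)(0−1) = 63/43
  ⇒ ω_r¹/ω_c¹ = 63/43
Stage 2: N_ring = 33 + 2·17 = 67
Stage 2: 33(ω_s−ω_c) = −67(ω_r−ω_c),  ω_r=0, ω_c=1
Stage 2: ω_s = 1 − (67/33)(0−1) = 100/33
  ⇒ ω_s²/ω_c² = 100/33
Coupling ω_c² = ω_r¹ ⇒ overall = 63/43 × 100/33 = 2100/473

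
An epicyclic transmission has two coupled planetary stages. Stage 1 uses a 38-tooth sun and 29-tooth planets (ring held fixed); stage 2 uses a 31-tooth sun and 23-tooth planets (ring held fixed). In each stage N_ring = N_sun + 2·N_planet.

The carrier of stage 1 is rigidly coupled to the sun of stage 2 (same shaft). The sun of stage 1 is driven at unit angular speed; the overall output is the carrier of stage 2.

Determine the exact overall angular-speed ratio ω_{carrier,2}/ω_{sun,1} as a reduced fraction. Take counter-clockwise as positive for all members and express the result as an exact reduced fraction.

589/7236

Stage 1: N_ring = 38 + 2·29 = 96
Stage 1: 38(ω_s−ω_c) = −96(ω_r−ω_c),  ω_r=0, ω_s=1
Stage 1: 38(1−ω_c) = −96(0−ω_c)  ⇒  134ω_c = 38  ⇒  ω_c = 19/67
  ⇒ ω_c¹/ω_s¹ = 19/67
Stage 2: N_ring = 31 + 2·23 = 77
Stage 2: 31(ω_s−ω_c) = −77(ω_r−ω_c),  ω_r=0, ω_s=1
Stage 2: 31(1−ω_c) = −77(0−ω_c)  ⇒  108ω_c = 31  ⇒  ω_c = 31/108
  ⇒ ω_c²/ω_s² = 31/108
Coupling ω_s² = ω_c¹ ⇒ overall = 19/67 × 31/108 = 589/7236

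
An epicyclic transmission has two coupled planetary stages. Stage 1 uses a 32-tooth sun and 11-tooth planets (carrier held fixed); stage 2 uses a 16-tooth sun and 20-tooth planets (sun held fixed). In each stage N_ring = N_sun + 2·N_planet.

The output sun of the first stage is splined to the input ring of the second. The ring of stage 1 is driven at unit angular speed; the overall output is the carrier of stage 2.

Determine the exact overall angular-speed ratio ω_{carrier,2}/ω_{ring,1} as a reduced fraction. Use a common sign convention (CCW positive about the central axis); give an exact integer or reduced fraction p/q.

-21/16

Stage 1: N_ring = 32 + 2·11 = 54
Stage 1: 32(ω_s−ω_c) = −54(ω_r−ω_c),  ω_c=0, ω_r=1
Stage 1: ω_s = 0 − (54/32)(1−0) = -27/16
  ⇒ ω_s¹/ω_r¹ = -27/16
Stage 2: N_ring = 16 + 2·20 = 56
Stage 2: 16(ω_s−ω_c) = −56(ω_r−ω_c),  ω_s=0, ω_r=1
Stage 2: 16(0−ω_c) = −56(1−ω_c)  ⇒  72ω_c = 56  ⇒  ω_c = 7/9
  ⇒ ω_c²/ω_r² = 7/9
Coupling ω_r² = ω_s¹ ⇒ overall = -27/16 × 7/9 = -21/16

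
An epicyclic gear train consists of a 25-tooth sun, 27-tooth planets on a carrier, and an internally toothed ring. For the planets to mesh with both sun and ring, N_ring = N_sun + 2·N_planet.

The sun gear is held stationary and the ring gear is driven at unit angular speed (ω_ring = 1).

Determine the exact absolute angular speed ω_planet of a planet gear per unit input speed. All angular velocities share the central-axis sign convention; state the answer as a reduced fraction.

79/54

N_ring = 25 + 2·27 = 79
25(ω_s−ω_c) = −79(ω_r−ω_c),  ω_s=0, ω_r=1
25(0−ω_c) = −79(1−ω_c)  ⇒  104ω_c = 79  ⇒  ω_c = 79/104
sun–planet: 25·(0−79/104) = −27·(ω_p−ω_c)  ⇒  ω_p−ω_c = −(25/27)·(-79/104) = 1975/2808
ω_p = 79/104 + 1975/2808 = 79/54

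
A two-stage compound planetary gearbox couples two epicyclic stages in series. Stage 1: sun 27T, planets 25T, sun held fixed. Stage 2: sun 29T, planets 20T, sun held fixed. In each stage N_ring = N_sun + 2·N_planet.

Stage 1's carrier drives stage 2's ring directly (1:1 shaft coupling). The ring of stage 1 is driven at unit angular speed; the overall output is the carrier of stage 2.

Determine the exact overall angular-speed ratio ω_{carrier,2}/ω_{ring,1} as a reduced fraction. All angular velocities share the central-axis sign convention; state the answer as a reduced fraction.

759/1456

Stage 1: N_ring = 27 + 2·25 = 77
Stage 1: 27(ω_s−ω_c) = −77(ω_r−ω_c),  ω_s=0, ω_r=1
Stage 1: 27(0−ω_c) = −77(1−ω_c)  ⇒  104ω_c = 77  ⇒  ω_c = 77/104
  ⇒ ω_c¹/ω_r¹ = 77/104
Stage 2: N_ring = 29 + 2·20 = 69
Stage 2: 29(ω_s−ω_c) = −69(ω_r−ω_c),  ω_s=0, ω_r=1
Stage 2: 29(0−ω_c) = −69(1−ω_c)  ⇒  98ω_c = 69  ⇒  ω_c = 69/98
  ⇒ ω_c²/ω_r² = 69/98
Coupling ω_r² = ω_c¹ ⇒ overall = 77/104 × 69/98 = 759/1456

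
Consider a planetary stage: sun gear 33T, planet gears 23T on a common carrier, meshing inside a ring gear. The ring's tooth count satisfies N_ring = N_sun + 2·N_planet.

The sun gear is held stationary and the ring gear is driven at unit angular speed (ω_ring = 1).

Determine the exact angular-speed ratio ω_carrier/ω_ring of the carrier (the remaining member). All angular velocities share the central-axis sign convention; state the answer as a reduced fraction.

79/112

N_ring = 33 + 2·23 = 79
33(ω_s−ω_c) = −79(ω_r−ω_c),  ω_s=0, ω_r=1
33(0−ω_c) = −79(1−ω_c)  ⇒  112ω_c = 79  ⇒  ω_c = 79/112
ω_c/ω_r = 79/112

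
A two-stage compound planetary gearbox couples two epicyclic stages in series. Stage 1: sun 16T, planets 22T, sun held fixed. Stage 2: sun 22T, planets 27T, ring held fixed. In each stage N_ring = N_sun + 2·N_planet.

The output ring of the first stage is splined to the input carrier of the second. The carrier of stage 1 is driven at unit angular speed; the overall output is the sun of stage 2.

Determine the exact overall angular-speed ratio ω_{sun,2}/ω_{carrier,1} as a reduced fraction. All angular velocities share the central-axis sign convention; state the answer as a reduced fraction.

Stage 1: N_ring = 16 + 2·22 = 60
Stage 1: 16(ω_s−ω_c) = −60(ω_r−ω_c),  ω_s=0, ω_c=1
Stage 1: ω_r = 1 − (16/60)(0−1) = 19/15
  ⇒ ω_r¹/ω_c¹ = 19/15
Stage 2: N_ring = 22 + 2·27 = 76
Stage 2: 22(ω_s−ω_c) = −76(ω_r−ω_c),  ω_r=0, ω_c=1
Stage 2: ω_s = 1 − (76/22)(0−1) = 49/11
  ⇒ ω_s²/ω_c² = 49/11
Coupling ω_c² = ω_r¹ ⇒ overall = 19/15 × 49/11 = 931/165

931/165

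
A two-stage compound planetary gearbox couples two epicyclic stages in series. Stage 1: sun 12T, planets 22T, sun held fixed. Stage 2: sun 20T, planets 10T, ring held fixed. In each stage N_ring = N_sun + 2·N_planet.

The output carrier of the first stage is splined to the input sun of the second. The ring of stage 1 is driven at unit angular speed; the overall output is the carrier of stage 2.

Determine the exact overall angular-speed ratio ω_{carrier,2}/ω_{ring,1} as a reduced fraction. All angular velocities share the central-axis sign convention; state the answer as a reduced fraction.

14/51

Stage 1: N_ring = 12 + 2·22 = 56
Stage 1: 12(ω_s−ω_c) = −56(ω_r−ω_c),  ω_s=0, ω_r=1
Stage 1: 12(0−ω_c) = −56(1−ω_c)  ⇒  68ω_c = 56  ⇒  ω_c = 14/17
  ⇒ ω_c¹/ω_r¹ = 14/17
Stage 2: N_ring = 20 + 2·10 = 40
Stage 2: 20(ω_s−ω_c) = −40(ω_r−ω_c),  ω_r=0, ω_s=1
Stage 2: 20(1−ω_c) = −40(0−ω_c)  ⇒  60ω_c = 20  ⇒  ω_c = 1/3
  ⇒ ω_c²/ω_s² = 1/3
Coupling ω_s² = ω_c¹ ⇒ overall = 14/17 × 1/3 = 14/51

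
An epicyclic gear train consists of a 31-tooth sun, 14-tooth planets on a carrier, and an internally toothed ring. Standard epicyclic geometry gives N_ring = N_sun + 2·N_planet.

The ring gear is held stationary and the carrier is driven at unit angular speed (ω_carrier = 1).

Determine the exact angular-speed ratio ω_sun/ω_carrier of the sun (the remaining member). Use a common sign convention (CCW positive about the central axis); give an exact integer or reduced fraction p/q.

90/31

N_ring = 31 + 2·14 = 59
31(ω_s−ω_c) = −59(ω_r−ω_c),  ω_r=0, ω_c=1
ω_s = 1 − (59/31)(0−1) = 90/31
ω_s/ω_c = 90/31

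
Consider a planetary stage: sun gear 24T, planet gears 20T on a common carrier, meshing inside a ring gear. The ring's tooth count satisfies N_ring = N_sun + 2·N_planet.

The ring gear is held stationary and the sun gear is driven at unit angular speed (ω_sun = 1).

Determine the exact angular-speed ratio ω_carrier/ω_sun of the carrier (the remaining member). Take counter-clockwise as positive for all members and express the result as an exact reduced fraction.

3/11

N_ring = 24 + 2·20 = 64
24(ω_s−ω_c) = −64(ω_r−ω_c),  ω_r=0, ω_s=1
24(1−ω_c) = −64(0−ω_c)  ⇒  88ω_c = 24  ⇒  ω_c = 3/11
ω_c/ω_s = 3/11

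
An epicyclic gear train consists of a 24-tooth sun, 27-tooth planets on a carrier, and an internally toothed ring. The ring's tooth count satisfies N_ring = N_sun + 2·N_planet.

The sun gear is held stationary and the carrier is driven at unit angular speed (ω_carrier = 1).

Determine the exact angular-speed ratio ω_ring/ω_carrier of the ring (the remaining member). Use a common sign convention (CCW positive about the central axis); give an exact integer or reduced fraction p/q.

17/13

N_ring = 24 + 2·27 = 78
24(ω_s−ω_c) = −78(ω_r−ω_c),  ω_s=0, ω_c=1
ω_r = 1 − (24/78)(0−1) = 17/13
ω_r/ω_c = 17/13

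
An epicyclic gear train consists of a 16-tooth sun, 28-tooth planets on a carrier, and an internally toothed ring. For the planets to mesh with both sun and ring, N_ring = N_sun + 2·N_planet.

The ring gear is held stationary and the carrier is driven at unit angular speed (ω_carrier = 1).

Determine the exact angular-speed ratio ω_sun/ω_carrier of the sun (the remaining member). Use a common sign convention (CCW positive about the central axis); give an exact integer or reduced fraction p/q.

11/2

N_ring = 16 + 2·28 = 72
16(ω_s−ω_c) = −72(ω_r−ω_c),  ω_r=0, ω_c=1
ω_s = 1 − (72/16)(0−1) = 11/2
ω_s/ω_c = 11/2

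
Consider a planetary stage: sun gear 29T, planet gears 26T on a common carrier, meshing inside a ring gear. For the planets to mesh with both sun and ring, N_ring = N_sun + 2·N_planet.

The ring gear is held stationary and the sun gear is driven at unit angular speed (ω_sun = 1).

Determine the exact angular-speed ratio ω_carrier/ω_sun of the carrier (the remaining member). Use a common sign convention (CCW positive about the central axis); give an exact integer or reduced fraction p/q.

29/110

N_ring = 29 + 2·26 = 81
29(ω_s−ω_c) = −81(ω_r−ω_c),  ω_r=0, ω_s=1
29(1−ω_c) = −81(0−ω_c)  ⇒  110ω_c = 29  ⇒  ω_c = 29/110
ω_c/ω_s = 29/110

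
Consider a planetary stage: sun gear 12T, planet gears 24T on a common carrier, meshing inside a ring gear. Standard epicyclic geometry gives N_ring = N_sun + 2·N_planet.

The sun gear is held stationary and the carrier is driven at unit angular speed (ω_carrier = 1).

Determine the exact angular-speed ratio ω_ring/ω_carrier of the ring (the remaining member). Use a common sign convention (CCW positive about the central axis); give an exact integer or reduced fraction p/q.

6/5

N_ring = 12 + 2·24 = 60
12(ω_s−ω_c) = −60(ω_r−ω_c),  ω_s=0, ω_c=1
ω_r = 1 − (12/60)(0−1) = 6/5
ω_r/ω_c = 6/5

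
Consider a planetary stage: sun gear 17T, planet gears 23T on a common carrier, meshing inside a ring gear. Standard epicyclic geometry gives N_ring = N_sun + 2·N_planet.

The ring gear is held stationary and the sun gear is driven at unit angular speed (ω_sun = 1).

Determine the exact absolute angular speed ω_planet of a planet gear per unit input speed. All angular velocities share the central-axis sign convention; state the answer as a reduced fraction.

-17/46

N_ring = 17 + 2·23 = 63
17(ω_s−ω_c) = −63(ω_r−ω_c),  ω_r=0, ω_s=1
17(1−ω_c) = −63(0−ω_c)  ⇒  80ω_c = 17  ⇒  ω_c = 17/80
sun–planet: 17·(1−17/80) = −23·(ω_p−ω_c)  ⇒  ω_p−ω_c = −(17/23)·(63/80) = -1071/1840
ω_p = 17/80 − 1071/1840 = -17/46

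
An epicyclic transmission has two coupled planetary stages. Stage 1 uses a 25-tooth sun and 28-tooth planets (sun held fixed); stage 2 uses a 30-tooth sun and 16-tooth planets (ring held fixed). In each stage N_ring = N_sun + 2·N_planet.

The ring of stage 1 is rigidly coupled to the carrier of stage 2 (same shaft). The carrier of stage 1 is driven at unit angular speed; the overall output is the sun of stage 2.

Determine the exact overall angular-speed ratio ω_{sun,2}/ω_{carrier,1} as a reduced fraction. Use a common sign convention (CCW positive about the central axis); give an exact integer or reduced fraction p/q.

Stage 1: N_ring = 25 + 2·28 = 81
Stage 1: 25(ω_s−ω_c) = −81(ω_r−ω_c),  ω_s=0, ω_c=1
Stage 1: ω_r = 1 − (25/81)(0−1) = 106/81
  ⇒ ω_r¹/ω_c¹ = 106/81
Stage 2: N_ring = 30 + 2·16 = 62
Stage 2: 30(ω_s−ω_c) = −62(ω_r−ω_c),  ω_r=0, ω_c=1
Stage 2: ω_s = 1 − (62/30)(0−1) = 46/15
  ⇒ ω_s²/ω_c² = 46/15
Coupling ω_c² = ω_r¹ ⇒ overall = 106/81 × 46/15 = 4876/1215

4876/1215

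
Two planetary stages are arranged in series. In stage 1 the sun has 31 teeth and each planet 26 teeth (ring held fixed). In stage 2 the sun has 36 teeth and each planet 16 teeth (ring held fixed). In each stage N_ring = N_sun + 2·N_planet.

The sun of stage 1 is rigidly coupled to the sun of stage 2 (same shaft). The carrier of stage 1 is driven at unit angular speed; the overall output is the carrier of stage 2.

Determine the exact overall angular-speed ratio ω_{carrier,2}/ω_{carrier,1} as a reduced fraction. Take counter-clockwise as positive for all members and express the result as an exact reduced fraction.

Stage 1: N_ring = 31 + 2·26 = 83
Stage 1: 31(ω_s−ω_c) = −83(ω_r−ω_c),  ω_r=0, ω_c=1
Stage 1: ω_s = 1 − (83/31)(0−1) = 114/31
  ⇒ ω_s¹/ω_c¹ = 114/31
Stage 2: N_ring = 36 + 2·16 = 68
Stage 2: 36(ω_s−ω_c) = −68(ω_r−ω_c),  ω_r=0, ω_s=1
Stage 2: 36(1−ω_c) = −68(0−ω_c)  ⇒  104ω_c = 36  ⇒  ω_c = 9/26
  ⇒ ω_c²/ω_s² = 9/26
Coupling ω_s² = ω_s¹ ⇒ overall = 114/31 × 9/26 = 513/403

513/403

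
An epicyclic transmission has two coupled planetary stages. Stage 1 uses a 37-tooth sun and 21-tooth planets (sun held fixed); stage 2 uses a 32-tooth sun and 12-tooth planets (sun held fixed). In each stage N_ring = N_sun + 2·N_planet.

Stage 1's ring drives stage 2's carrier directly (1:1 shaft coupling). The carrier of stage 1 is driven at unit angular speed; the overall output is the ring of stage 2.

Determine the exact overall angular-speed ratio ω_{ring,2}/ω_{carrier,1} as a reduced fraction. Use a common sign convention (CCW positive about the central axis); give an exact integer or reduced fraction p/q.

1276/553

Stage 1: N_ring = 37 + 2·21 = 79
Stage 1: 37(ω_s−ω_c) = −79(ω_r−ω_c),  ω_s=0, ω_c=1
Stage 1: ω_r = 1 − (37/79)(0−1) = 116/79
  ⇒ ω_r¹/ω_c¹ = 116/79
Stage 2: N_ring = 32 + 2·12 = 56
Stage 2: 32(ω_s−ω_c) = −56(ω_r−ω_c),  ω_s=0, ω_c=1
Stage 2: ω_r = 1 − (32/56)(0−1) = 11/7
  ⇒ ω_r²/ω_c² = 11/7
Coupling ω_c² = ω_r¹ ⇒ overall = 116/79 × 11/7 = 1276/553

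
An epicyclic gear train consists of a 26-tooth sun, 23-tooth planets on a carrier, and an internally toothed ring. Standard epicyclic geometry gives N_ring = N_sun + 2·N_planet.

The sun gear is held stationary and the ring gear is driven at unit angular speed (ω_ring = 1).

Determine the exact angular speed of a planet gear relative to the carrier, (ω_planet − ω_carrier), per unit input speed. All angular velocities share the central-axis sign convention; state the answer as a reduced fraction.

N_ring = 26 + 2·23 = 72
26(ω_s−ω_c) = −72(ω_r−ω_c),  ω_s=0, ω_r=1
26(0−ω_c) = −72(1−ω_c)  ⇒  98ω_c = 72  ⇒  ω_c = 36/49
sun–planet: 26·(0−36/49) = −23·(ω_p−ω_c)  ⇒  ω_p−ω_c = −(26/23)·(-36/49) = 936/1127

936/1127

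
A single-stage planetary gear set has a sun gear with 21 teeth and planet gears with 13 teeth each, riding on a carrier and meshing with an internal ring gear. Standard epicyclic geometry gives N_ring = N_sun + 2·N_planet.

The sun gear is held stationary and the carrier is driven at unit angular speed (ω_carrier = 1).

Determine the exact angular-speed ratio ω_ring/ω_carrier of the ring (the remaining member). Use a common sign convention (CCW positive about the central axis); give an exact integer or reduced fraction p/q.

N_ring = 21 + 2·13 = 47
21(ω_s−ω_c) = −47(ω_r−ω_c),  ω_s=0, ω_c=1
ω_r = 1 − (21/47)(0−1) = 68/47
ω_r/ω_c = 68/47

68/47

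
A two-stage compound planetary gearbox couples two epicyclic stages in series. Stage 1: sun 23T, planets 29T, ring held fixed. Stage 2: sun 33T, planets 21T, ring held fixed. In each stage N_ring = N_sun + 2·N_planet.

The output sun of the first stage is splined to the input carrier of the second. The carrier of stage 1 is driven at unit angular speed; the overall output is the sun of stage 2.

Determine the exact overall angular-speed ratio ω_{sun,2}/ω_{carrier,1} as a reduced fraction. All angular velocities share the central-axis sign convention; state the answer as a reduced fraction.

Stage 1: N_ring = 23 + 2·29 = 81
Stage 1: 23(ω_s−ω_c) = −81(ω_r−ω_c),  ω_r=0, ω_c=1
Stage 1: ω_s = 1 − (81/23)(0−1) = 104/23
  ⇒ ω_s¹/ω_c¹ = 104/23
Stage 2: N_ring = 33 + 2·21 = 75
Stage 2: 33(ω_s−ω_c) = −75(ω_r−ω_c),  ω_r=0, ω_c=1
Stage 2: ω_s = 1 − (75/33)(0−1) = 36/11
  ⇒ ω_s²/ω_c² = 36/11
Coupling ω_c² = ω_s¹ ⇒ overall = 104/23 × 36/11 = 3744/253

3744/253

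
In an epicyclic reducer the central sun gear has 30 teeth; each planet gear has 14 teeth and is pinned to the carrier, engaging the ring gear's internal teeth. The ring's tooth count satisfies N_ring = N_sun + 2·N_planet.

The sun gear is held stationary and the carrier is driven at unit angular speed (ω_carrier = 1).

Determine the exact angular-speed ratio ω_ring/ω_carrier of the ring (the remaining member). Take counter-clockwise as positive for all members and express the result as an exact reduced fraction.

44/29

N_ring = 30 + 2·14 = 58
30(ω_s−ω_c) = −58(ω_r−ω_c),  ω_s=0, ω_c=1
ω_r = 1 − (30/58)(0−1) = 44/29
ω_r/ω_c = 44/29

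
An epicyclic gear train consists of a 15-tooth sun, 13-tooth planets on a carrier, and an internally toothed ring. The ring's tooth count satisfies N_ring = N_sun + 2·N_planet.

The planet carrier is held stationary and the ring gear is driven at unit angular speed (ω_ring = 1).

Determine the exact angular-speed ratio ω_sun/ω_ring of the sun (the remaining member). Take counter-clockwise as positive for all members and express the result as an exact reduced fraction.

N_ring = 15 + 2·13 = 41
15(ω_s−ω_c) = −41(ω_r−ω_c),  ω_c=0, ω_r=1
ω_s = 0 − (41/15)(1−0) = -41/15
ω_s/ω_r = -41/15

-41/15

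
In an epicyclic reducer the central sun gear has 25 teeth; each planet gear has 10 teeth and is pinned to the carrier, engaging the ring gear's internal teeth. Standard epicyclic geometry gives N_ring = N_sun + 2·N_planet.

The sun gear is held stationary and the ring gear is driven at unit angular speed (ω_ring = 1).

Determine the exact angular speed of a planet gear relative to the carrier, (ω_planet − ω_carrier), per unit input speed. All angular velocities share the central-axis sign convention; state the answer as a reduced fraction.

45/28

N_ring = 25 + 2·10 = 45
25(ω_s−ω_c) = −45(ω_r−ω_c),  ω_s=0, ω_r=1
25(0−ω_c) = −45(1−ω_c)  ⇒  70ω_c = 45  ⇒  ω_c = 9/14
sun–planet: 25·(0−9/14) = −10·(ω_p−ω_c)  ⇒  ω_p−ω_c = −(25/10)·(-9/14) = 45/28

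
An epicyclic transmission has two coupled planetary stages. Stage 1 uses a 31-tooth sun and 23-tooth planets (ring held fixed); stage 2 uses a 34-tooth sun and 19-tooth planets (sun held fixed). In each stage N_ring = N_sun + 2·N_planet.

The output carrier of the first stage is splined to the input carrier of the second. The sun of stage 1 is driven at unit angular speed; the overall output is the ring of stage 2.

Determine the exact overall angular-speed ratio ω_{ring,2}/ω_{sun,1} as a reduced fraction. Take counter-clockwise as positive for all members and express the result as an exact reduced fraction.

Stage 1: N_ring = 31 + 2·23 = 77
Stage 1: 31(ω_s−ω_c) = −77(ω_r−ω_c),  ω_r=0, ω_s=1
Stage 1: 31(1−ω_c) = −77(0−ω_c)  ⇒  108ω_c = 31  ⇒  ω_c = 31/108
  ⇒ ω_c¹/ω_s¹ = 31/108
Stage 2: N_ring = 34 + 2·19 = 72
Stage 2: 34(ω_s−ω_c) = −72(ω_r−ω_c),  ω_s=0, ω_c=1
Stage 2: ω_r = 1 − (34/72)(0−1) = 53/36
  ⇒ ω_r²/ω_c² = 53/36
Coupling ω_c² = ω_c¹ ⇒ overall = 31/108 × 53/36 = 1643/3888

1643/3888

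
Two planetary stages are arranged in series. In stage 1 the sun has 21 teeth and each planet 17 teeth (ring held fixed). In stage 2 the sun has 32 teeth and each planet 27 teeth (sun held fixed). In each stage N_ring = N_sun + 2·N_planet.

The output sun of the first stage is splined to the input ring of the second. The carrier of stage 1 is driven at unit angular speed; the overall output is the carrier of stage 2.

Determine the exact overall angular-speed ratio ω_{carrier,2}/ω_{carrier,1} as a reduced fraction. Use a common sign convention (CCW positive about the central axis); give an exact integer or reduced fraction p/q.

3268/1239

Stage 1: N_ring = 21 + 2·17 = 55
Stage 1: 21(ω_s−ω_c) = −55(ω_r−ω_c),  ω_r=0, ω_c=1
Stage 1: ω_s = 1 − (55/21)(0−1) = 76/21
  ⇒ ω_s¹/ω_c¹ = 76/21
Stage 2: N_ring = 32 + 2·27 = 86
Stage 2: 32(ω_s−ω_c) = −86(ω_r−ω_c),  ω_s=0, ω_r=1
Stage 2: 32(0−ω_c) = −86(1−ω_c)  ⇒  118ω_c = 86  ⇒  ω_c = 43/59
  ⇒ ω_c²/ω_r² = 43/59
Coupling ω_r² = ω_s¹ ⇒ overall = 76/21 × 43/59 = 3268/1239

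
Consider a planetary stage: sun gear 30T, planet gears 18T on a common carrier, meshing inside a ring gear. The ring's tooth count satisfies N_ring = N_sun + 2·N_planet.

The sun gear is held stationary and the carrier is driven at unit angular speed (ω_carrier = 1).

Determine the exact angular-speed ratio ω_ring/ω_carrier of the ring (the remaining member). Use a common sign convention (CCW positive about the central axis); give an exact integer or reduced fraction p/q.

N_ring = 30 + 2·18 = 66
30(ω_s−ω_c) = −66(ω_r−ω_c),  ω_s=0, ω_c=1
ω_r = 1 − (30/66)(0−1) = 16/11
ω_r/ω_c = 16/11

16/11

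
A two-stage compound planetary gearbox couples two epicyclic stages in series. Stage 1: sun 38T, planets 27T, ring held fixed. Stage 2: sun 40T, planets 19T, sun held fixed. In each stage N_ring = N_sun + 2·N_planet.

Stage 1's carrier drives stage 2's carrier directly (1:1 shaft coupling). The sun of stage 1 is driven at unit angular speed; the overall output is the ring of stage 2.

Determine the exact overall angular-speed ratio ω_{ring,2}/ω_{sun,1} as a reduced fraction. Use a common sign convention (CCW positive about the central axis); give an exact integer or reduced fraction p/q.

1121/2535

Stage 1: N_ring = 38 + 2·27 = 92
Stage 1: 38(ω_s−ω_c) = −92(ω_r−ω_c),  ω_r=0, ω_s=1
Stage 1: 38(1−ω_c) = −92(0−ω_c)  ⇒  130ω_c = 38  ⇒  ω_c = 19/65
  ⇒ ω_c¹/ω_s¹ = 19/65
Stage 2: N_ring = 40 + 2·19 = 78
Stage 2: 40(ω_s−ω_c) = −78(ω_r−ω_c),  ω_s=0, ω_c=1
Stage 2: ω_r = 1 − (40/78)(0−1) = 59/39
  ⇒ ω_r²/ω_c² = 59/39
Coupling ω_c² = ω_c¹ ⇒ overall = 19/65 × 59/39 = 1121/2535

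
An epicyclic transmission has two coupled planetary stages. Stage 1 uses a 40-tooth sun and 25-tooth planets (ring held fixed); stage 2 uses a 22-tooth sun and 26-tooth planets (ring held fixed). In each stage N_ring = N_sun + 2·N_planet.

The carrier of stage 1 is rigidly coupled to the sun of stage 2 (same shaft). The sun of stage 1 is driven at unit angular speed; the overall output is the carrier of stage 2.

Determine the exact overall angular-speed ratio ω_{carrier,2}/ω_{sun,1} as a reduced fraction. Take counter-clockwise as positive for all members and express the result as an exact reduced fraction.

11/156

Stage 1: N_ring = 40 + 2·25 = 90
Stage 1: 40(ω_s−ω_c) = −90(ω_r−ω_c),  ω_r=0, ω_s=1
Stage 1: 40(1−ω_c) = −90(0−ω_c)  ⇒  130ω_c = 40  ⇒  ω_c = 4/13
  ⇒ ω_c¹/ω_s¹ = 4/13
Stage 2: N_ring = 22 + 2·26 = 74
Stage 2: 22(ω_s−ω_c) = −74(ω_r−ω_c),  ω_r=0, ω_s=1
Stage 2: 22(1−ω_c) = −74(0−ω_c)  ⇒  96ω_c = 22  ⇒  ω_c = 11/48
  ⇒ ω_c²/ω_s² = 11/48
Coupling ω_s² = ω_c¹ ⇒ overall = 4/13 × 11/48 = 11/156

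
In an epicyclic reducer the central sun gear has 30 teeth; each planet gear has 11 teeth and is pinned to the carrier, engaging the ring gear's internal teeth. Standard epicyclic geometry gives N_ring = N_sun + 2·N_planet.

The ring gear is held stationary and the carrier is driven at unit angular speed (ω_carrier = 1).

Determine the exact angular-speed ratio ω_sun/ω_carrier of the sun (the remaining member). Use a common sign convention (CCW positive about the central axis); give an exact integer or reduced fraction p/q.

N_ring = 30 + 2·11 = 52
30(ω_s−ω_c) = −52(ω_r−ω_c),  ω_r=0, ω_c=1
ω_s = 1 − (52/30)(0−1) = 41/15
ω_s/ω_c = 41/15

41/15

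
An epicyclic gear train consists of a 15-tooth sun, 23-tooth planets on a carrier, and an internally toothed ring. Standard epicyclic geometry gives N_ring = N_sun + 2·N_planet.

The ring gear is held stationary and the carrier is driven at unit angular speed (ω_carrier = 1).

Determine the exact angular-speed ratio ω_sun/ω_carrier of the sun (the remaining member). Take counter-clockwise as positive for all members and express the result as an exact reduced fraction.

76/15

N_ring = 15 + 2·23 = 61
15(ω_s−ω_c) = −61(ω_r−ω_c),  ω_r=0, ω_c=1
ω_s = 1 − (61/15)(0−1) = 76/15
ω_s/ω_c = 76/15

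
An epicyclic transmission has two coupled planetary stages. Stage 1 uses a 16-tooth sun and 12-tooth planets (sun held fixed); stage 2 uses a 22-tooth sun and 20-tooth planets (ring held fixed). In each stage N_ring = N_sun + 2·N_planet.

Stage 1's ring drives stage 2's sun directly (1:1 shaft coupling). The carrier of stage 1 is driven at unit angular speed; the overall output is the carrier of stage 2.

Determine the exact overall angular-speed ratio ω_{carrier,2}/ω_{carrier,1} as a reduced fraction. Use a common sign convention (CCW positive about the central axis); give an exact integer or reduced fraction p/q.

11/30

Stage 1: N_ring = 16 + 2·12 = 40
Stage 1: 16(ω_s−ω_c) = −40(ω_r−ω_c),  ω_s=0, ω_c=1
Stage 1: ω_r = 1 − (16/40)(0−1) = 7/5
  ⇒ ω_r¹/ω_c¹ = 7/5
Stage 2: N_ring = 22 + 2·20 = 62
Stage 2: 22(ω_s−ω_c) = −62(ω_r−ω_c),  ω_r=0, ω_s=1
Stage 2: 22(1−ω_c) = −62(0−ω_c)  ⇒  84ω_c = 22  ⇒  ω_c = 11/42
  ⇒ ω_c²/ω_s² = 11/42
Coupling ω_s² = ω_r¹ ⇒ overall = 7/5 × 11/42 = 11/30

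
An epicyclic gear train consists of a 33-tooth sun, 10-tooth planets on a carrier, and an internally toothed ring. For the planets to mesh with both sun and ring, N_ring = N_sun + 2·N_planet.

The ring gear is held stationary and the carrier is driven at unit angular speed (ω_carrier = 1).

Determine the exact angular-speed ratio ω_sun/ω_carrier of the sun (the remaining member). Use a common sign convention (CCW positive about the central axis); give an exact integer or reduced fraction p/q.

86/33

N_ring = 33 + 2·10 = 53
33(ω_s−ω_c) = −53(ω_r−ω_c),  ω_r=0, ω_c=1
ω_s = 1 − (53/33)(0−1) = 86/33
ω_s/ω_c = 86/33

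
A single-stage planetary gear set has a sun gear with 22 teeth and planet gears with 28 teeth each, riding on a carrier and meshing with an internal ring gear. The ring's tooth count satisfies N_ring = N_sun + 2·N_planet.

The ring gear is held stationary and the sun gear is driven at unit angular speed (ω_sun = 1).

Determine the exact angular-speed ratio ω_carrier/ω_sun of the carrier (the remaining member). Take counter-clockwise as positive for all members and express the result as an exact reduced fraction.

N_ring = 22 + 2·28 = 78
22(ω_s−ω_c) = −78(ω_r−ω_c),  ω_r=0, ω_s=1
22(1−ω_c) = −78(0−ω_c)  ⇒  100ω_c = 22  ⇒  ω_c = 11/50
ω_c/ω_s = 11/50

11/50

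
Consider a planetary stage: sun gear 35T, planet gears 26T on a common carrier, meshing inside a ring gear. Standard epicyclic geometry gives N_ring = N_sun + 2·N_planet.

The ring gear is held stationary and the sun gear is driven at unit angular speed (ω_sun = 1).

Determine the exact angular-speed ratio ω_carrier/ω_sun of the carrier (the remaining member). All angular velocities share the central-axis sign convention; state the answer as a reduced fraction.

35/122

N_ring = 35 + 2·26 = 87
35(ω_s−ω_c) = −87(ω_r−ω_c),  ω_r=0, ω_s=1
35(1−ω_c) = −87(0−ω_c)  ⇒  122ω_c = 35  ⇒  ω_c = 35/122
ω_c/ω_s = 35/122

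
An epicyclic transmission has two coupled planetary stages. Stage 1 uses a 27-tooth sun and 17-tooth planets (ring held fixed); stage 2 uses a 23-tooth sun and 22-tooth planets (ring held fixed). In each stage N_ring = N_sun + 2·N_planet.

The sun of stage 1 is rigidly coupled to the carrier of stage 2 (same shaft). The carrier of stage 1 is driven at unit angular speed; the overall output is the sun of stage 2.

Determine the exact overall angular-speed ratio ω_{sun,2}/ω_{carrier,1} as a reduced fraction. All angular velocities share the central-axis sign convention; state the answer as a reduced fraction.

880/69

Stage 1: N_ring = 27 + 2·17 = 61
Stage 1: 27(ω_s−ω_c) = −61(ω_r−ω_c),  ω_r=0, ω_c=1
Stage 1: ω_s = 1 − (61/27)(0−1) = 88/27
  ⇒ ω_s¹/ω_c¹ = 88/27
Stage 2: N_ring = 23 + 2·22 = 67
Stage 2: 23(ω_s−ω_c) = −67(ω_r−ω_c),  ω_r=0, ω_c=1
Stage 2: ω_s = 1 − (67/23)(0−1) = 90/23
  ⇒ ω_s²/ω_c² = 90/23
Coupling ω_c² = ω_s¹ ⇒ overall = 88/27 × 90/23 = 880/69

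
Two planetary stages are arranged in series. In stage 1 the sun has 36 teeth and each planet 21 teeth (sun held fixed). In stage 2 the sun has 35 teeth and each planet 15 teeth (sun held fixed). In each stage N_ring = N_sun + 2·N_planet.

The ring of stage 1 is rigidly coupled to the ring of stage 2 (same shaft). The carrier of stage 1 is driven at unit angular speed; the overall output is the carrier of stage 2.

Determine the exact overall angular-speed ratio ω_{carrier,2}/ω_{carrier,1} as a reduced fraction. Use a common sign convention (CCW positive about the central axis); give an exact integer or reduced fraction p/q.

19/20

Stage 1: N_ring = 36 + 2·21 = 78
Stage 1: 36(ω_s−ω_c) = −78(ω_r−ω_c),  ω_s=0, ω_c=1
Stage 1: ω_r = 1 − (36/78)(0−1) = 19/13
  ⇒ ω_r¹/ω_c¹ = 19/13
Stage 2: N_ring = 35 + 2·15 = 65
Stage 2: 35(ω_s−ω_c) = −65(ω_r−ω_c),  ω_s=0, ω_r=1
Stage 2: 35(0−ω_c) = −65(1−ω_c)  ⇒  100ω_c = 65  ⇒  ω_c = 13/20
  ⇒ ω_c²/ω_r² = 13/20
Coupling ω_r² = ω_r¹ ⇒ overall = 19/13 × 13/20 = 19/20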